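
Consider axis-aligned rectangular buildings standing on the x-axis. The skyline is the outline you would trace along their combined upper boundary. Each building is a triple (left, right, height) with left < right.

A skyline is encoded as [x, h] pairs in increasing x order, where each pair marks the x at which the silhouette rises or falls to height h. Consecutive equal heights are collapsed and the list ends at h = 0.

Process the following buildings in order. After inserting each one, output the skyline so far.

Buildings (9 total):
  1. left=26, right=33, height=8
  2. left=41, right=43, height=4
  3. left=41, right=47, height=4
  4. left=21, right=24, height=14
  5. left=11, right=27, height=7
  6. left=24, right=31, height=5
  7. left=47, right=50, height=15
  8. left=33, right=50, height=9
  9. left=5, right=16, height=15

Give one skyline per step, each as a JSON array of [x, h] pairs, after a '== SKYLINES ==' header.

== SKYLINES ==
[[26,8],[33,0]]
[[26,8],[33,0],[41,4],[43,0]]
[[26,8],[33,0],[41,4],[47,0]]
[[21,14],[24,0],[26,8],[33,0],[41,4],[47,0]]
[[11,7],[21,14],[24,7],[26,8],[33,0],[41,4],[47,0]]
[[11,7],[21,14],[24,7],[26,8],[33,0],[41,4],[47,0]]
[[11,7],[21,14],[24,7],[26,8],[33,0],[41,4],[47,15],[50,0]]
[[11,7],[21,14],[24,7],[26,8],[33,9],[47,15],[50,0]]
[[5,15],[16,7],[21,14],[24,7],[26,8],[33,9],[47,15],[50,0]]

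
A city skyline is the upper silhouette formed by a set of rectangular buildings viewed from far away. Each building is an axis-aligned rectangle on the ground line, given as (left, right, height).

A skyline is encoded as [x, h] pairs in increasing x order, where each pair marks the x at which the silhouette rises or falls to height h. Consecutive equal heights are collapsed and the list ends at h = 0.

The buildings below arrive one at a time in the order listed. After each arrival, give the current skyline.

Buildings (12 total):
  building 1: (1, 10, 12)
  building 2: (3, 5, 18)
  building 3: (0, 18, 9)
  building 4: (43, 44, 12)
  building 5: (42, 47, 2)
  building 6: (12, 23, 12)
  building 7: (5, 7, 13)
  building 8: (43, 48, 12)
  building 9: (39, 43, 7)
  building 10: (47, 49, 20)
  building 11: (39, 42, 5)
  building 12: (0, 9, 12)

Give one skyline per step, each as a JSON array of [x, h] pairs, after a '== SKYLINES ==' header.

== SKYLINES ==
[[1,12],[10,0]]
[[1,12],[3,18],[5,12],[10,0]]
[[0,9],[1,12],[3,18],[5,12],[10,9],[18,0]]
[[0,9],[1,12],[3,18],[5,12],[10,9],[18,0],[43,12],[44,0]]
[[0,9],[1,12],[3,18],[5,12],[10,9],[18,0],[42,2],[43,12],[44,2],[47,0]]
[[0,9],[1,12],[3,18],[5,12],[10,9],[12,12],[23,0],[42,2],[43,12],[44,2],[47,0]]
[[0,9],[1,12],[3,18],[5,13],[7,12],[10,9],[12,12],[23,0],[42,2],[43,12],[44,2],[47,0]]
[[0,9],[1,12],[3,18],[5,13],[7,12],[10,9],[12,12],[23,0],[42,2],[43,12],[48,0]]
[[0,9],[1,12],[3,18],[5,13],[7,12],[10,9],[12,12],[23,0],[39,7],[43,12],[48,0]]
[[0,9],[1,12],[3,18],[5,13],[7,12],[10,9],[12,12],[23,0],[39,7],[43,12],[47,20],[49,0]]
[[0,9],[1,12],[3,18],[5,13],[7,12],[10,9],[12,12],[23,0],[39,7],[43,12],[47,20],[49,0]]
[[0,12],[3,18],[5,13],[7,12],[10,9],[12,12],[23,0],[39,7],[43,12],[47,20],[49,0]]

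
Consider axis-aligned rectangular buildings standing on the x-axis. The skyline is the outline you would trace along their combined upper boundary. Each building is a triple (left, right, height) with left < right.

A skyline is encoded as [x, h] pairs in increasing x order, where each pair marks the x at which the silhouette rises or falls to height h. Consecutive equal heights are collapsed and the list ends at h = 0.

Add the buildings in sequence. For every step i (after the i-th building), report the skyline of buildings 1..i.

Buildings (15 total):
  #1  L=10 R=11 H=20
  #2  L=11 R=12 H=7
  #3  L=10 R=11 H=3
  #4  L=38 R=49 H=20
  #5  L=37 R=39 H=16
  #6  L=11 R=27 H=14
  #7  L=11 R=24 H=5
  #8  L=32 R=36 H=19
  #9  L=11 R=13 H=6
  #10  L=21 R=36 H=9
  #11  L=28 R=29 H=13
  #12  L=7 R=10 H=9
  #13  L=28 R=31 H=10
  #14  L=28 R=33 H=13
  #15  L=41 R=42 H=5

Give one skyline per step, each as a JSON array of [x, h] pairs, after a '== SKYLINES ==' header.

== SKYLINES ==
[[10,20],[11,0]]
[[10,20],[11,7],[12,0]]
[[10,20],[11,7],[12,0]]
[[10,20],[11,7],[12,0],[38,20],[49,0]]
[[10,20],[11,7],[12,0],[37,16],[38,20],[49,0]]
[[10,20],[11,14],[27,0],[37,16],[38,20],[49,0]]
[[10,20],[11,14],[27,0],[37,16],[38,20],[49,0]]
[[10,20],[11,14],[27,0],[32,19],[36,0],[37,16],[38,20],[49,0]]
[[10,20],[11,14],[27,0],[32,19],[36,0],[37,16],[38,20],[49,0]]
[[10,20],[11,14],[27,9],[32,19],[36,0],[37,16],[38,20],[49,0]]
[[10,20],[11,14],[27,9],[28,13],[29,9],[32,19],[36,0],[37,16],[38,20],[49,0]]
[[7,9],[10,20],[11,14],[27,9],[28,13],[29,9],[32,19],[36,0],[37,16],[38,20],[49,0]]
[[7,9],[10,20],[11,14],[27,9],[28,13],[29,10],[31,9],[32,19],[36,0],[37,16],[38,20],[49,0]]
[[7,9],[10,20],[11,14],[27,9],[28,13],[32,19],[36,0],[37,16],[38,20],[49,0]]
[[7,9],[10,20],[11,14],[27,9],[28,13],[32,19],[36,0],[37,16],[38,20],[49,0]]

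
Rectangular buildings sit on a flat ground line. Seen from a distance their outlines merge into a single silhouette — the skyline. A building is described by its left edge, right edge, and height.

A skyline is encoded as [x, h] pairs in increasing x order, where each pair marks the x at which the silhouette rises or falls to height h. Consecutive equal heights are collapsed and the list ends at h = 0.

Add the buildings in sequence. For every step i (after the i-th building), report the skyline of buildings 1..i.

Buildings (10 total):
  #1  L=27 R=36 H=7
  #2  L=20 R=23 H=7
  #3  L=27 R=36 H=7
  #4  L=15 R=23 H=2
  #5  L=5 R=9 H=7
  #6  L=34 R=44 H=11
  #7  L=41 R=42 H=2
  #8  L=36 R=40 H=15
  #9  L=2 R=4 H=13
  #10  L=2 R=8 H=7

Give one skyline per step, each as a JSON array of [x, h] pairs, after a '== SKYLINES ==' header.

== SKYLINES ==
[[27,7],[36,0]]
[[20,7],[23,0],[27,7],[36,0]]
[[20,7],[23,0],[27,7],[36,0]]
[[15,2],[20,7],[23,0],[27,7],[36,0]]
[[5,7],[9,0],[15,2],[20,7],[23,0],[27,7],[36,0]]
[[5,7],[9,0],[15,2],[20,7],[23,0],[27,7],[34,11],[44,0]]
[[5,7],[9,0],[15,2],[20,7],[23,0],[27,7],[34,11],[44,0]]
[[5,7],[9,0],[15,2],[20,7],[23,0],[27,7],[34,11],[36,15],[40,11],[44,0]]
[[2,13],[4,0],[5,7],[9,0],[15,2],[20,7],[23,0],[27,7],[34,11],[36,15],[40,11],[44,0]]
[[2,13],[4,7],[9,0],[15,2],[20,7],[23,0],[27,7],[34,11],[36,15],[40,11],[44,0]]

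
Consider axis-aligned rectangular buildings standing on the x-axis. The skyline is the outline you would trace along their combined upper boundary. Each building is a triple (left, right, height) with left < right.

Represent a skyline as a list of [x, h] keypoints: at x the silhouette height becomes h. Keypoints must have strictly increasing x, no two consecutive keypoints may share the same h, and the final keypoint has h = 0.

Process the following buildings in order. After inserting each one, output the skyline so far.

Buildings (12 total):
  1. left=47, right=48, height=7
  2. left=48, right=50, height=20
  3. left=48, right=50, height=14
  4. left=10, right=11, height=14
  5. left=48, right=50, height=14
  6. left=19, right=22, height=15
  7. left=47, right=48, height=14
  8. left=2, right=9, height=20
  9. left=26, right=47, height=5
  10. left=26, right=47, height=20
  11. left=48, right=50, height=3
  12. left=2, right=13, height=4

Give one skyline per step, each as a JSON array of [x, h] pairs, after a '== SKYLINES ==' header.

== SKYLINES ==
[[47,7],[48,0]]
[[47,7],[48,20],[50,0]]
[[47,7],[48,20],[50,0]]
[[10,14],[11,0],[47,7],[48,20],[50,0]]
[[10,14],[11,0],[47,7],[48,20],[50,0]]
[[10,14],[11,0],[19,15],[22,0],[47,7],[48,20],[50,0]]
[[10,14],[11,0],[19,15],[22,0],[47,14],[48,20],[50,0]]
[[2,20],[9,0],[10,14],[11,0],[19,15],[22,0],[47,14],[48,20],[50,0]]
[[2,20],[9,0],[10,14],[11,0],[19,15],[22,0],[26,5],[47,14],[48,20],[50,0]]
[[2,20],[9,0],[10,14],[11,0],[19,15],[22,0],[26,20],[47,14],[48,20],[50,0]]
[[2,20],[9,0],[10,14],[11,0],[19,15],[22,0],[26,20],[47,14],[48,20],[50,0]]
[[2,20],[9,4],[10,14],[11,4],[13,0],[19,15],[22,0],[26,20],[47,14],[48,20],[50,0]]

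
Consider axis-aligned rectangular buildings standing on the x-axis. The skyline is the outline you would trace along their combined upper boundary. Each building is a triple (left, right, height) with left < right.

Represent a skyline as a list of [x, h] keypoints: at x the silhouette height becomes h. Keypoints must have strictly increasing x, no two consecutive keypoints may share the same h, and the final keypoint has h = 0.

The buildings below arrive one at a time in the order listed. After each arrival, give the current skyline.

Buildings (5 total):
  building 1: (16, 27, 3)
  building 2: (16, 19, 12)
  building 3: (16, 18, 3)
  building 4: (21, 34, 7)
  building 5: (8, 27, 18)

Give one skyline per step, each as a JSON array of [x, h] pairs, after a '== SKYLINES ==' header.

== SKYLINES ==
[[16,3],[27,0]]
[[16,12],[19,3],[27,0]]
[[16,12],[19,3],[27,0]]
[[16,12],[19,3],[21,7],[34,0]]
[[8,18],[27,7],[34,0]]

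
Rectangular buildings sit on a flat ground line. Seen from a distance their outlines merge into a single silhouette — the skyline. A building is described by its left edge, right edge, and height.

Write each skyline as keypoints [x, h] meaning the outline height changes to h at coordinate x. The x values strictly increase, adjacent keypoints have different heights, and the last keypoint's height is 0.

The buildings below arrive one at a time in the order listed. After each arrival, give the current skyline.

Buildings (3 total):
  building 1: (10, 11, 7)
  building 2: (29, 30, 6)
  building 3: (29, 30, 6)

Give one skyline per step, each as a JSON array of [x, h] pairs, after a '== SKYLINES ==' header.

== SKYLINES ==
[[10,7],[11,0]]
[[10,7],[11,0],[29,6],[30,0]]
[[10,7],[11,0],[29,6],[30,0]]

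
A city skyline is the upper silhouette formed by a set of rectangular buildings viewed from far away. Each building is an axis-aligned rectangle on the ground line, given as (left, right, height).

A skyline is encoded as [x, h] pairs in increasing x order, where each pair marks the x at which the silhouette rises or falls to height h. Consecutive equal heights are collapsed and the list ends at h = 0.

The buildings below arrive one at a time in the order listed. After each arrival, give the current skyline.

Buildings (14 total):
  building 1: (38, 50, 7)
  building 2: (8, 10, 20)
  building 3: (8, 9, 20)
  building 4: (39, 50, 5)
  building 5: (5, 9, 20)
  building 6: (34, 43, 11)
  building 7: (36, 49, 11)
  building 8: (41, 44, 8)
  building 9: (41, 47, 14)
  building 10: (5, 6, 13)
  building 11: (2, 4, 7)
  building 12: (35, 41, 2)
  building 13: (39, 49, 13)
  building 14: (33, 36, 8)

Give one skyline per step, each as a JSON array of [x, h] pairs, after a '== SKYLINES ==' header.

== SKYLINES ==
[[38,7],[50,0]]
[[8,20],[10,0],[38,7],[50,0]]
[[8,20],[10,0],[38,7],[50,0]]
[[8,20],[10,0],[38,7],[50,0]]
[[5,20],[10,0],[38,7],[50,0]]
[[5,20],[10,0],[34,11],[43,7],[50,0]]
[[5,20],[10,0],[34,11],[49,7],[50,0]]
[[5,20],[10,0],[34,11],[49,7],[50,0]]
[[5,20],[10,0],[34,11],[41,14],[47,11],[49,7],[50,0]]
[[5,20],[10,0],[34,11],[41,14],[47,11],[49,7],[50,0]]
[[2,7],[4,0],[5,20],[10,0],[34,11],[41,14],[47,11],[49,7],[50,0]]
[[2,7],[4,0],[5,20],[10,0],[34,11],[41,14],[47,11],[49,7],[50,0]]
[[2,7],[4,0],[5,20],[10,0],[34,11],[39,13],[41,14],[47,13],[49,7],[50,0]]
[[2,7],[4,0],[5,20],[10,0],[33,8],[34,11],[39,13],[41,14],[47,13],[49,7],[50,0]]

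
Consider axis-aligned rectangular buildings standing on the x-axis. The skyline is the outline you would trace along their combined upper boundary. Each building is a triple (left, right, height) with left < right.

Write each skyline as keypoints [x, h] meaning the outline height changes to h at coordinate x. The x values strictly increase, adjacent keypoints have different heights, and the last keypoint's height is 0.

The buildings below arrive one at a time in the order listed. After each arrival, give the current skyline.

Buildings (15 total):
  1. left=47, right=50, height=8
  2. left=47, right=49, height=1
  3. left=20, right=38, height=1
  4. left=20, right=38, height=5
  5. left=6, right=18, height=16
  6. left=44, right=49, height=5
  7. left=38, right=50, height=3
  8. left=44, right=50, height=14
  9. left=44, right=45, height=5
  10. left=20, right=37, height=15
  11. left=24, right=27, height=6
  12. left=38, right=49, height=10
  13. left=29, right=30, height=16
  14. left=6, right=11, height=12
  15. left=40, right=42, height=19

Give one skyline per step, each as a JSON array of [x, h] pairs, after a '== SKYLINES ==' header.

== SKYLINES ==
[[47,8],[50,0]]
[[47,8],[50,0]]
[[20,1],[38,0],[47,8],[50,0]]
[[20,5],[38,0],[47,8],[50,0]]
[[6,16],[18,0],[20,5],[38,0],[47,8],[50,0]]
[[6,16],[18,0],[20,5],[38,0],[44,5],[47,8],[50,0]]
[[6,16],[18,0],[20,5],[38,3],[44,5],[47,8],[50,0]]
[[6,16],[18,0],[20,5],[38,3],[44,14],[50,0]]
[[6,16],[18,0],[20,5],[38,3],[44,14],[50,0]]
[[6,16],[18,0],[20,15],[37,5],[38,3],[44,14],[50,0]]
[[6,16],[18,0],[20,15],[37,5],[38,3],[44,14],[50,0]]
[[6,16],[18,0],[20,15],[37,5],[38,10],[44,14],[50,0]]
[[6,16],[18,0],[20,15],[29,16],[30,15],[37,5],[38,10],[44,14],[50,0]]
[[6,16],[18,0],[20,15],[29,16],[30,15],[37,5],[38,10],[44,14],[50,0]]
[[6,16],[18,0],[20,15],[29,16],[30,15],[37,5],[38,10],[40,19],[42,10],[44,14],[50,0]]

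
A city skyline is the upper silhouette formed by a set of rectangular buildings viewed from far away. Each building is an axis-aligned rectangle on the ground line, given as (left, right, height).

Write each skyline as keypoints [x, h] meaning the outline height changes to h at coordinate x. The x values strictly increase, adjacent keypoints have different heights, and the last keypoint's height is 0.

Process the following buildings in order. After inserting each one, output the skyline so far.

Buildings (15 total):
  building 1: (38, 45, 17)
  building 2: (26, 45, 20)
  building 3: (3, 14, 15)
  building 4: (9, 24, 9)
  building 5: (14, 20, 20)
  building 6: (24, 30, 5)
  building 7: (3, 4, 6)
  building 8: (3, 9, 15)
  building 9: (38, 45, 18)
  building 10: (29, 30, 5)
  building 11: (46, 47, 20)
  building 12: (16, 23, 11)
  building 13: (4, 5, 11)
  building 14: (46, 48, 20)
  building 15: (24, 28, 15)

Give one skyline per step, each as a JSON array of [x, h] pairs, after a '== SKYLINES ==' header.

== SKYLINES ==
[[38,17],[45,0]]
[[26,20],[45,0]]
[[3,15],[14,0],[26,20],[45,0]]
[[3,15],[14,9],[24,0],[26,20],[45,0]]
[[3,15],[14,20],[20,9],[24,0],[26,20],[45,0]]
[[3,15],[14,20],[20,9],[24,5],[26,20],[45,0]]
[[3,15],[14,20],[20,9],[24,5],[26,20],[45,0]]
[[3,15],[14,20],[20,9],[24,5],[26,20],[45,0]]
[[3,15],[14,20],[20,9],[24,5],[26,20],[45,0]]
[[3,15],[14,20],[20,9],[24,5],[26,20],[45,0]]
[[3,15],[14,20],[20,9],[24,5],[26,20],[45,0],[46,20],[47,0]]
[[3,15],[14,20],[20,11],[23,9],[24,5],[26,20],[45,0],[46,20],[47,0]]
[[3,15],[14,20],[20,11],[23,9],[24,5],[26,20],[45,0],[46,20],[47,0]]
[[3,15],[14,20],[20,11],[23,9],[24,5],[26,20],[45,0],[46,20],[48,0]]
[[3,15],[14,20],[20,11],[23,9],[24,15],[26,20],[45,0],[46,20],[48,0]]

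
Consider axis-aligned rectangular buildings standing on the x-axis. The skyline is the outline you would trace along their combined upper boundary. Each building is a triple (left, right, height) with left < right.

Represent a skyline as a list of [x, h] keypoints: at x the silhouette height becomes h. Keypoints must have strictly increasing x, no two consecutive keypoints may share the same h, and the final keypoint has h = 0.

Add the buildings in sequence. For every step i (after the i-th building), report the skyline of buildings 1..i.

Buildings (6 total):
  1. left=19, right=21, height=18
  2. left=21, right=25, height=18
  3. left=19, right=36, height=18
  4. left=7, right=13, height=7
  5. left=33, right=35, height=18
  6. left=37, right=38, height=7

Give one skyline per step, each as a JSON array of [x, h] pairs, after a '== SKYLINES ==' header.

== SKYLINES ==
[[19,18],[21,0]]
[[19,18],[25,0]]
[[19,18],[36,0]]
[[7,7],[13,0],[19,18],[36,0]]
[[7,7],[13,0],[19,18],[36,0]]
[[7,7],[13,0],[19,18],[36,0],[37,7],[38,0]]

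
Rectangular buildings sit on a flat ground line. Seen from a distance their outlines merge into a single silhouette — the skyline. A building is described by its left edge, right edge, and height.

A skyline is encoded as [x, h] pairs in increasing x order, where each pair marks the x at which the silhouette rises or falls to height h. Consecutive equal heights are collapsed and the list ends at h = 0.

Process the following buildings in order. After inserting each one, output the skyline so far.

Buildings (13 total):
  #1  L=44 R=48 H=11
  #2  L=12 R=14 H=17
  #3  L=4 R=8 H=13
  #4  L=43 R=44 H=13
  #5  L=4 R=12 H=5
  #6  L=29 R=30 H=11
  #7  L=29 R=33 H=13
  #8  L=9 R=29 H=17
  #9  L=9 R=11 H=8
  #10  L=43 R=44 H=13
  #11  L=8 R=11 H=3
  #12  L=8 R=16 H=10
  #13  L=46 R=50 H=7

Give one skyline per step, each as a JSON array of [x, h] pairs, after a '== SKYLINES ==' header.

== SKYLINES ==
[[44,11],[48,0]]
[[12,17],[14,0],[44,11],[48,0]]
[[4,13],[8,0],[12,17],[14,0],[44,11],[48,0]]
[[4,13],[8,0],[12,17],[14,0],[43,13],[44,11],[48,0]]
[[4,13],[8,5],[12,17],[14,0],[43,13],[44,11],[48,0]]
[[4,13],[8,5],[12,17],[14,0],[29,11],[30,0],[43,13],[44,11],[48,0]]
[[4,13],[8,5],[12,17],[14,0],[29,13],[33,0],[43,13],[44,11],[48,0]]
[[4,13],[8,5],[9,17],[29,13],[33,0],[43,13],[44,11],[48,0]]
[[4,13],[8,5],[9,17],[29,13],[33,0],[43,13],[44,11],[48,0]]
[[4,13],[8,5],[9,17],[29,13],[33,0],[43,13],[44,11],[48,0]]
[[4,13],[8,5],[9,17],[29,13],[33,0],[43,13],[44,11],[48,0]]
[[4,13],[8,10],[9,17],[29,13],[33,0],[43,13],[44,11],[48,0]]
[[4,13],[8,10],[9,17],[29,13],[33,0],[43,13],[44,11],[48,7],[50,0]]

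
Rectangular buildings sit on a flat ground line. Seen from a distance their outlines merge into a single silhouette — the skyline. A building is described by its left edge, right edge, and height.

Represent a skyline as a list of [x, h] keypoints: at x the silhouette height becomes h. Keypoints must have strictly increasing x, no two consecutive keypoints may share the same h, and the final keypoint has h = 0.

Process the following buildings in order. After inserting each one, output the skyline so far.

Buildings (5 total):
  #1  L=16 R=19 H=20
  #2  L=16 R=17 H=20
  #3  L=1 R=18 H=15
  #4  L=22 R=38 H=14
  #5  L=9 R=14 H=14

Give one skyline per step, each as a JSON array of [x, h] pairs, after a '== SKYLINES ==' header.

== SKYLINES ==
[[16,20],[19,0]]
[[16,20],[19,0]]
[[1,15],[16,20],[19,0]]
[[1,15],[16,20],[19,0],[22,14],[38,0]]
[[1,15],[16,20],[19,0],[22,14],[38,0]]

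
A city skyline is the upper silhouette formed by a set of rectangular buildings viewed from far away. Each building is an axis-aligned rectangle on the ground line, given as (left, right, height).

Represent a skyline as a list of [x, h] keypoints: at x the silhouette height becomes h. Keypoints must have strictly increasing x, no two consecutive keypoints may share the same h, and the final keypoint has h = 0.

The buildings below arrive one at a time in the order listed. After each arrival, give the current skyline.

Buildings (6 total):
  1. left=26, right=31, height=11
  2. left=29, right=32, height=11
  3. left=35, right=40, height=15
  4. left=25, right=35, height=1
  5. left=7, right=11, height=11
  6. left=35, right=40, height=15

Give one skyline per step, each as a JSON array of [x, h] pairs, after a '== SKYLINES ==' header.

== SKYLINES ==
[[26,11],[31,0]]
[[26,11],[32,0]]
[[26,11],[32,0],[35,15],[40,0]]
[[25,1],[26,11],[32,1],[35,15],[40,0]]
[[7,11],[11,0],[25,1],[26,11],[32,1],[35,15],[40,0]]
[[7,11],[11,0],[25,1],[26,11],[32,1],[35,15],[40,0]]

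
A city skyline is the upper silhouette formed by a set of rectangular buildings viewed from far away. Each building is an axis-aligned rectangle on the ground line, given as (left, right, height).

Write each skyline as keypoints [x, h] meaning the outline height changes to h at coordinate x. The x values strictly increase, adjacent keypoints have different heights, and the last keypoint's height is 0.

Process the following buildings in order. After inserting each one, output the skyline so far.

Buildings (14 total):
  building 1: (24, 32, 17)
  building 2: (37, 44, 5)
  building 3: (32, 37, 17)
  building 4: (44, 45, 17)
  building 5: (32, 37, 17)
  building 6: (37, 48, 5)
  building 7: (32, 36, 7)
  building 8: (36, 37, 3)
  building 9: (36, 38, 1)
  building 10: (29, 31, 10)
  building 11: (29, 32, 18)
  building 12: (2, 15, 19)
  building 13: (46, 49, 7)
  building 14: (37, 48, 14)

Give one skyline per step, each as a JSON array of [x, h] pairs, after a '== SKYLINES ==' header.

== SKYLINES ==
[[24,17],[32,0]]
[[24,17],[32,0],[37,5],[44,0]]
[[24,17],[37,5],[44,0]]
[[24,17],[37,5],[44,17],[45,0]]
[[24,17],[37,5],[44,17],[45,0]]
[[24,17],[37,5],[44,17],[45,5],[48,0]]
[[24,17],[37,5],[44,17],[45,5],[48,0]]
[[24,17],[37,5],[44,17],[45,5],[48,0]]
[[24,17],[37,5],[44,17],[45,5],[48,0]]
[[24,17],[37,5],[44,17],[45,5],[48,0]]
[[24,17],[29,18],[32,17],[37,5],[44,17],[45,5],[48,0]]
[[2,19],[15,0],[24,17],[29,18],[32,17],[37,5],[44,17],[45,5],[48,0]]
[[2,19],[15,0],[24,17],[29,18],[32,17],[37,5],[44,17],[45,5],[46,7],[49,0]]
[[2,19],[15,0],[24,17],[29,18],[32,17],[37,14],[44,17],[45,14],[48,7],[49,0]]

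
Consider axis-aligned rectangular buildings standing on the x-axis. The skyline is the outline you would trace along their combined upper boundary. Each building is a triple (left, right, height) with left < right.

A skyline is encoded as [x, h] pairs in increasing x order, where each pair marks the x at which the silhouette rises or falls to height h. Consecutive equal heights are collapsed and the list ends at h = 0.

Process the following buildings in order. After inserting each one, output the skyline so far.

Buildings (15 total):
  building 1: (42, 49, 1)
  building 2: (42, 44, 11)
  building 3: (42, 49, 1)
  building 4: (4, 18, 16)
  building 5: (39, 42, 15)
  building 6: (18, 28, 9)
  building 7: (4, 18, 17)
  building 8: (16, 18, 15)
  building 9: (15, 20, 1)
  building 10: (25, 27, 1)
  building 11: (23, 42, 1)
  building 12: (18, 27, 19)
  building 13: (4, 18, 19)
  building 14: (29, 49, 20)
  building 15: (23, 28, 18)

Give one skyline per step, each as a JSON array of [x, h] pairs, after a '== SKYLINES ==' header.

== SKYLINES ==
[[42,1],[49,0]]
[[42,11],[44,1],[49,0]]
[[42,11],[44,1],[49,0]]
[[4,16],[18,0],[42,11],[44,1],[49,0]]
[[4,16],[18,0],[39,15],[42,11],[44,1],[49,0]]
[[4,16],[18,9],[28,0],[39,15],[42,11],[44,1],[49,0]]
[[4,17],[18,9],[28,0],[39,15],[42,11],[44,1],[49,0]]
[[4,17],[18,9],[28,0],[39,15],[42,11],[44,1],[49,0]]
[[4,17],[18,9],[28,0],[39,15],[42,11],[44,1],[49,0]]
[[4,17],[18,9],[28,0],[39,15],[42,11],[44,1],[49,0]]
[[4,17],[18,9],[28,1],[39,15],[42,11],[44,1],[49,0]]
[[4,17],[18,19],[27,9],[28,1],[39,15],[42,11],[44,1],[49,0]]
[[4,19],[27,9],[28,1],[39,15],[42,11],[44,1],[49,0]]
[[4,19],[27,9],[28,1],[29,20],[49,0]]
[[4,19],[27,18],[28,1],[29,20],[49,0]]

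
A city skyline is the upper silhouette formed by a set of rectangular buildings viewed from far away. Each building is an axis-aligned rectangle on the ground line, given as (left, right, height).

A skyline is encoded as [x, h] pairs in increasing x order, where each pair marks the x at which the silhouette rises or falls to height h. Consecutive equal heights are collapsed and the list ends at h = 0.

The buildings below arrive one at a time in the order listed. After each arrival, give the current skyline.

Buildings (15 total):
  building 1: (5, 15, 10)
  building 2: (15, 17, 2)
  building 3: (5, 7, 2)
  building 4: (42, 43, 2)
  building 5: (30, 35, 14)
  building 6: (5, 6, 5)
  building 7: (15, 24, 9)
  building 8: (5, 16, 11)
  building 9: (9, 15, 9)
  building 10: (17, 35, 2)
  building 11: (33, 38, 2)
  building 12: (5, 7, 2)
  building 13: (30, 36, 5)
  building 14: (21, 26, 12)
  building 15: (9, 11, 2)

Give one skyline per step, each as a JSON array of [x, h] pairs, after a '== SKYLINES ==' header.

== SKYLINES ==
[[5,10],[15,0]]
[[5,10],[15,2],[17,0]]
[[5,10],[15,2],[17,0]]
[[5,10],[15,2],[17,0],[42,2],[43,0]]
[[5,10],[15,2],[17,0],[30,14],[35,0],[42,2],[43,0]]
[[5,10],[15,2],[17,0],[30,14],[35,0],[42,2],[43,0]]
[[5,10],[15,9],[24,0],[30,14],[35,0],[42,2],[43,0]]
[[5,11],[16,9],[24,0],[30,14],[35,0],[42,2],[43,0]]
[[5,11],[16,9],[24,0],[30,14],[35,0],[42,2],[43,0]]
[[5,11],[16,9],[24,2],[30,14],[35,0],[42,2],[43,0]]
[[5,11],[16,9],[24,2],[30,14],[35,2],[38,0],[42,2],[43,0]]
[[5,11],[16,9],[24,2],[30,14],[35,2],[38,0],[42,2],[43,0]]
[[5,11],[16,9],[24,2],[30,14],[35,5],[36,2],[38,0],[42,2],[43,0]]
[[5,11],[16,9],[21,12],[26,2],[30,14],[35,5],[36,2],[38,0],[42,2],[43,0]]
[[5,11],[16,9],[21,12],[26,2],[30,14],[35,5],[36,2],[38,0],[42,2],[43,0]]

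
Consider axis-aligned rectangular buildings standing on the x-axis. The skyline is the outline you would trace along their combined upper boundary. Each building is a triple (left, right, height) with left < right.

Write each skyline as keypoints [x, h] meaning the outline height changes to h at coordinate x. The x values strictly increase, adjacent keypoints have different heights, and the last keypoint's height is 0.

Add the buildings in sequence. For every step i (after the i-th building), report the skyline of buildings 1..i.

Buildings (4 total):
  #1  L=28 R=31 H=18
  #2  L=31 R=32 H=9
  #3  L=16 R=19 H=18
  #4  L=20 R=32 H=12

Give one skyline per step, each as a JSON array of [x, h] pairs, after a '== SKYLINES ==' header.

== SKYLINES ==
[[28,18],[31,0]]
[[28,18],[31,9],[32,0]]
[[16,18],[19,0],[28,18],[31,9],[32,0]]
[[16,18],[19,0],[20,12],[28,18],[31,12],[32,0]]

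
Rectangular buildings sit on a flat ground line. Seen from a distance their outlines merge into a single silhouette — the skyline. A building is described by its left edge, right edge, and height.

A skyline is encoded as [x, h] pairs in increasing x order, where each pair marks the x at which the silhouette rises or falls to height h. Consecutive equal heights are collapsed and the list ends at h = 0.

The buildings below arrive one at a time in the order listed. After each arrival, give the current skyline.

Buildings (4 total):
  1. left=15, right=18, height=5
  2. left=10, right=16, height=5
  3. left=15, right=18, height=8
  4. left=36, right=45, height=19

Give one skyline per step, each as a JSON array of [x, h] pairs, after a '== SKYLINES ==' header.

== SKYLINES ==
[[15,5],[18,0]]
[[10,5],[18,0]]
[[10,5],[15,8],[18,0]]
[[10,5],[15,8],[18,0],[36,19],[45,0]]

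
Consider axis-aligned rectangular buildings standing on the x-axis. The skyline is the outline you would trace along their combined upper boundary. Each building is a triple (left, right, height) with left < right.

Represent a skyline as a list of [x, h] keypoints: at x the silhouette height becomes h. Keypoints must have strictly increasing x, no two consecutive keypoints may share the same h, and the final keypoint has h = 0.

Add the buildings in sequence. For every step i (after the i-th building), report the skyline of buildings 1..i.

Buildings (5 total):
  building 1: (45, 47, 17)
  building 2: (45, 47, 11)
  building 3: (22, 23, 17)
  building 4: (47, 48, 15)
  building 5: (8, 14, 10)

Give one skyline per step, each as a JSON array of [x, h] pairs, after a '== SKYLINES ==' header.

== SKYLINES ==
[[45,17],[47,0]]
[[45,17],[47,0]]
[[22,17],[23,0],[45,17],[47,0]]
[[22,17],[23,0],[45,17],[47,15],[48,0]]
[[8,10],[14,0],[22,17],[23,0],[45,17],[47,15],[48,0]]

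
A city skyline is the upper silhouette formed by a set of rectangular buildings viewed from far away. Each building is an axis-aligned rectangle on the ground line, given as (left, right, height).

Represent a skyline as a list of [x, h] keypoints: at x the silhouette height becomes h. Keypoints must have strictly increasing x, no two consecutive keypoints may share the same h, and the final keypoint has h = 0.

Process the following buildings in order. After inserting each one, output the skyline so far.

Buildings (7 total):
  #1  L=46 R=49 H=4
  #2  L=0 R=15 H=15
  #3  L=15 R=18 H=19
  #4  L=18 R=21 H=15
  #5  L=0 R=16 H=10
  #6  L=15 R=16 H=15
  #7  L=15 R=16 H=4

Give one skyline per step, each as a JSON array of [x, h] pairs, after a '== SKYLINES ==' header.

== SKYLINES ==
[[46,4],[49,0]]
[[0,15],[15,0],[46,4],[49,0]]
[[0,15],[15,19],[18,0],[46,4],[49,0]]
[[0,15],[15,19],[18,15],[21,0],[46,4],[49,0]]
[[0,15],[15,19],[18,15],[21,0],[46,4],[49,0]]
[[0,15],[15,19],[18,15],[21,0],[46,4],[49,0]]
[[0,15],[15,19],[18,15],[21,0],[46,4],[49,0]]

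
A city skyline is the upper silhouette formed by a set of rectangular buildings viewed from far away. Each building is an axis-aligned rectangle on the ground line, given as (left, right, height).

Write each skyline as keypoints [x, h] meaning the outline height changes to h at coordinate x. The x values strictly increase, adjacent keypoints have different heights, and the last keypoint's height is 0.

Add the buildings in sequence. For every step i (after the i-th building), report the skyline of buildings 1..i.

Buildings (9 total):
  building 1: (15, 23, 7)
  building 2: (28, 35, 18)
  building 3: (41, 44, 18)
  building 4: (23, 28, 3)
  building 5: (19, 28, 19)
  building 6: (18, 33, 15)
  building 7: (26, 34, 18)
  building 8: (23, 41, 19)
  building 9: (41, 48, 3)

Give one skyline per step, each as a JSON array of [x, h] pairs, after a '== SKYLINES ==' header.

== SKYLINES ==
[[15,7],[23,0]]
[[15,7],[23,0],[28,18],[35,0]]
[[15,7],[23,0],[28,18],[35,0],[41,18],[44,0]]
[[15,7],[23,3],[28,18],[35,0],[41,18],[44,0]]
[[15,7],[19,19],[28,18],[35,0],[41,18],[44,0]]
[[15,7],[18,15],[19,19],[28,18],[35,0],[41,18],[44,0]]
[[15,7],[18,15],[19,19],[28,18],[35,0],[41,18],[44,0]]
[[15,7],[18,15],[19,19],[41,18],[44,0]]
[[15,7],[18,15],[19,19],[41,18],[44,3],[48,0]]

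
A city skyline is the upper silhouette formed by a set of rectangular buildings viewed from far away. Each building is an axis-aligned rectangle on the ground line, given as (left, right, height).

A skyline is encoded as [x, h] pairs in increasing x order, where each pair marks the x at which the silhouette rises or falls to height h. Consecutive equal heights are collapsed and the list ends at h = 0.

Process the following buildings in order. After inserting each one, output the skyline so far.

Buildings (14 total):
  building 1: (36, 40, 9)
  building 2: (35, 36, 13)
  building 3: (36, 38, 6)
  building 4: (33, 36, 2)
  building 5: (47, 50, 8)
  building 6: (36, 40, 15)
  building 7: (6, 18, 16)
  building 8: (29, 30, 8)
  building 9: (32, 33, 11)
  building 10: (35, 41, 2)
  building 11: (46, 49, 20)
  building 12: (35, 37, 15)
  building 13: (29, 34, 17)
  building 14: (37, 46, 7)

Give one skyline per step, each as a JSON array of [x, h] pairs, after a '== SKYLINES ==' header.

== SKYLINES ==
[[36,9],[40,0]]
[[35,13],[36,9],[40,0]]
[[35,13],[36,9],[40,0]]
[[33,2],[35,13],[36,9],[40,0]]
[[33,2],[35,13],[36,9],[40,0],[47,8],[50,0]]
[[33,2],[35,13],[36,15],[40,0],[47,8],[50,0]]
[[6,16],[18,0],[33,2],[35,13],[36,15],[40,0],[47,8],[50,0]]
[[6,16],[18,0],[29,8],[30,0],[33,2],[35,13],[36,15],[40,0],[47,8],[50,0]]
[[6,16],[18,0],[29,8],[30,0],[32,11],[33,2],[35,13],[36,15],[40,0],[47,8],[50,0]]
[[6,16],[18,0],[29,8],[30,0],[32,11],[33,2],[35,13],[36,15],[40,2],[41,0],[47,8],[50,0]]
[[6,16],[18,0],[29,8],[30,0],[32,11],[33,2],[35,13],[36,15],[40,2],[41,0],[46,20],[49,8],[50,0]]
[[6,16],[18,0],[29,8],[30,0],[32,11],[33,2],[35,15],[40,2],[41,0],[46,20],[49,8],[50,0]]
[[6,16],[18,0],[29,17],[34,2],[35,15],[40,2],[41,0],[46,20],[49,8],[50,0]]
[[6,16],[18,0],[29,17],[34,2],[35,15],[40,7],[46,20],[49,8],[50,0]]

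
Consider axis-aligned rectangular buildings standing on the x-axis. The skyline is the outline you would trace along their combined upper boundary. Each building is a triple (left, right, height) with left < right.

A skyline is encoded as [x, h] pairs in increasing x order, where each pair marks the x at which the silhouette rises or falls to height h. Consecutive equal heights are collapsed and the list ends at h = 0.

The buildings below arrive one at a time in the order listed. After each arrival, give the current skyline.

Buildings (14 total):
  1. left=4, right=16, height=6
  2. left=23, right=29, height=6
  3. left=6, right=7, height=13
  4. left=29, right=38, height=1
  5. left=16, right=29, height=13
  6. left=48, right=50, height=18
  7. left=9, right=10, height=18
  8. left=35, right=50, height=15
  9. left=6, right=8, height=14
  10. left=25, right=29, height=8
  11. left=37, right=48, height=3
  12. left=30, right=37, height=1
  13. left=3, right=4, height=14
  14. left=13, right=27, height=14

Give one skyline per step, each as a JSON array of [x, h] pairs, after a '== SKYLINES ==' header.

== SKYLINES ==
[[4,6],[16,0]]
[[4,6],[16,0],[23,6],[29,0]]
[[4,6],[6,13],[7,6],[16,0],[23,6],[29,0]]
[[4,6],[6,13],[7,6],[16,0],[23,6],[29,1],[38,0]]
[[4,6],[6,13],[7,6],[16,13],[29,1],[38,0]]
[[4,6],[6,13],[7,6],[16,13],[29,1],[38,0],[48,18],[50,0]]
[[4,6],[6,13],[7,6],[9,18],[10,6],[16,13],[29,1],[38,0],[48,18],[50,0]]
[[4,6],[6,13],[7,6],[9,18],[10,6],[16,13],[29,1],[35,15],[48,18],[50,0]]
[[4,6],[6,14],[8,6],[9,18],[10,6],[16,13],[29,1],[35,15],[48,18],[50,0]]
[[4,6],[6,14],[8,6],[9,18],[10,6],[16,13],[29,1],[35,15],[48,18],[50,0]]
[[4,6],[6,14],[8,6],[9,18],[10,6],[16,13],[29,1],[35,15],[48,18],[50,0]]
[[4,6],[6,14],[8,6],[9,18],[10,6],[16,13],[29,1],[35,15],[48,18],[50,0]]
[[3,14],[4,6],[6,14],[8,6],[9,18],[10,6],[16,13],[29,1],[35,15],[48,18],[50,0]]
[[3,14],[4,6],[6,14],[8,6],[9,18],[10,6],[13,14],[27,13],[29,1],[35,15],[48,18],[50,0]]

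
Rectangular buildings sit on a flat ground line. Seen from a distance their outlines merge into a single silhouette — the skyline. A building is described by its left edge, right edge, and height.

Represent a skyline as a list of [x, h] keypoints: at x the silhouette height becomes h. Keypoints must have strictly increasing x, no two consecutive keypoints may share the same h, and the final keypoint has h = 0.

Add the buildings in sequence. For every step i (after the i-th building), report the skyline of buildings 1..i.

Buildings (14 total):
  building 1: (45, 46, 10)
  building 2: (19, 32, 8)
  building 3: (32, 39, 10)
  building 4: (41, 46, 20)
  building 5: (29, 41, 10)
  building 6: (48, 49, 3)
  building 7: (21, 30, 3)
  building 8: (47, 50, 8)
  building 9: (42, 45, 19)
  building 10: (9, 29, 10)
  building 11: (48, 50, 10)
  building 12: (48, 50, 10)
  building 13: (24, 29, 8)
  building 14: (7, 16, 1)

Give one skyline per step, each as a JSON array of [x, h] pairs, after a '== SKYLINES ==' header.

== SKYLINES ==
[[45,10],[46,0]]
[[19,8],[32,0],[45,10],[46,0]]
[[19,8],[32,10],[39,0],[45,10],[46,0]]
[[19,8],[32,10],[39,0],[41,20],[46,0]]
[[19,8],[29,10],[41,20],[46,0]]
[[19,8],[29,10],[41,20],[46,0],[48,3],[49,0]]
[[19,8],[29,10],[41,20],[46,0],[48,3],[49,0]]
[[19,8],[29,10],[41,20],[46,0],[47,8],[50,0]]
[[19,8],[29,10],[41,20],[46,0],[47,8],[50,0]]
[[9,10],[41,20],[46,0],[47,8],[50,0]]
[[9,10],[41,20],[46,0],[47,8],[48,10],[50,0]]
[[9,10],[41,20],[46,0],[47,8],[48,10],[50,0]]
[[9,10],[41,20],[46,0],[47,8],[48,10],[50,0]]
[[7,1],[9,10],[41,20],[46,0],[47,8],[48,10],[50,0]]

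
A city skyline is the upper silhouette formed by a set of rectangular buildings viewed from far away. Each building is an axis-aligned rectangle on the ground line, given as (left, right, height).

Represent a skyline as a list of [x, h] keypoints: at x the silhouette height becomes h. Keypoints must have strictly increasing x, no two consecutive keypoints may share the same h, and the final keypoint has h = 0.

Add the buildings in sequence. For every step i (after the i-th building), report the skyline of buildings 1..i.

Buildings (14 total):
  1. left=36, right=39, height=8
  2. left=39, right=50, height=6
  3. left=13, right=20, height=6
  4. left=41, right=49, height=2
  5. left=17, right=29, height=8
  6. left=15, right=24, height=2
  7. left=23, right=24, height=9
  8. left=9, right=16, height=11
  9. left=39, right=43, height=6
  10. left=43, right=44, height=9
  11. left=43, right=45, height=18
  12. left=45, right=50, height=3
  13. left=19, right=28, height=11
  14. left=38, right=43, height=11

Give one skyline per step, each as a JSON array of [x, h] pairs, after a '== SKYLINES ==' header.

== SKYLINES ==
[[36,8],[39,0]]
[[36,8],[39,6],[50,0]]
[[13,6],[20,0],[36,8],[39,6],[50,0]]
[[13,6],[20,0],[36,8],[39,6],[50,0]]
[[13,6],[17,8],[29,0],[36,8],[39,6],[50,0]]
[[13,6],[17,8],[29,0],[36,8],[39,6],[50,0]]
[[13,6],[17,8],[23,9],[24,8],[29,0],[36,8],[39,6],[50,0]]
[[9,11],[16,6],[17,8],[23,9],[24,8],[29,0],[36,8],[39,6],[50,0]]
[[9,11],[16,6],[17,8],[23,9],[24,8],[29,0],[36,8],[39,6],[50,0]]
[[9,11],[16,6],[17,8],[23,9],[24,8],[29,0],[36,8],[39,6],[43,9],[44,6],[50,0]]
[[9,11],[16,6],[17,8],[23,9],[24,8],[29,0],[36,8],[39,6],[43,18],[45,6],[50,0]]
[[9,11],[16,6],[17,8],[23,9],[24,8],[29,0],[36,8],[39,6],[43,18],[45,6],[50,0]]
[[9,11],[16,6],[17,8],[19,11],[28,8],[29,0],[36,8],[39,6],[43,18],[45,6],[50,0]]
[[9,11],[16,6],[17,8],[19,11],[28,8],[29,0],[36,8],[38,11],[43,18],[45,6],[50,0]]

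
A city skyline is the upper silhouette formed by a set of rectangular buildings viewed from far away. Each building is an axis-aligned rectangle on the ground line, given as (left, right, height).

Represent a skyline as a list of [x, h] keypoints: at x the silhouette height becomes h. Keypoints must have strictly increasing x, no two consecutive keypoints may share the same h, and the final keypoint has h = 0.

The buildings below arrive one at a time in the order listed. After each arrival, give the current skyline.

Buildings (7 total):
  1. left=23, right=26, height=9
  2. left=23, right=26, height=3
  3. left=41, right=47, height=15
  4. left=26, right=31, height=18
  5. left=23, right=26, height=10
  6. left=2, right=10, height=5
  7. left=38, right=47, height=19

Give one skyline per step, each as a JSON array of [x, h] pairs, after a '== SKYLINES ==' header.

== SKYLINES ==
[[23,9],[26,0]]
[[23,9],[26,0]]
[[23,9],[26,0],[41,15],[47,0]]
[[23,9],[26,18],[31,0],[41,15],[47,0]]
[[23,10],[26,18],[31,0],[41,15],[47,0]]
[[2,5],[10,0],[23,10],[26,18],[31,0],[41,15],[47,0]]
[[2,5],[10,0],[23,10],[26,18],[31,0],[38,19],[47,0]]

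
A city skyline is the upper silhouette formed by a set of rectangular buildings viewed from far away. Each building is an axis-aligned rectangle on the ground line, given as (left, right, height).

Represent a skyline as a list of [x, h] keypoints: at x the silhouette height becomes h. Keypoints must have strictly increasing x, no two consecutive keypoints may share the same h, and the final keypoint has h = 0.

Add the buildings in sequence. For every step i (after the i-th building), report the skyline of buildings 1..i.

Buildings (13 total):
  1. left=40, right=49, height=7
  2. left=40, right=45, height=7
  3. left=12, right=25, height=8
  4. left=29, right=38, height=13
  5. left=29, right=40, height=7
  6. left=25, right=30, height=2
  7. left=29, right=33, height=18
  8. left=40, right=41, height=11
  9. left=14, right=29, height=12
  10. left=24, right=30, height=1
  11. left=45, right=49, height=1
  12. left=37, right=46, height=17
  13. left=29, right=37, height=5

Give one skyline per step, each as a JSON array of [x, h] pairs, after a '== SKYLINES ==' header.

== SKYLINES ==
[[40,7],[49,0]]
[[40,7],[49,0]]
[[12,8],[25,0],[40,7],[49,0]]
[[12,8],[25,0],[29,13],[38,0],[40,7],[49,0]]
[[12,8],[25,0],[29,13],[38,7],[49,0]]
[[12,8],[25,2],[29,13],[38,7],[49,0]]
[[12,8],[25,2],[29,18],[33,13],[38,7],[49,0]]
[[12,8],[25,2],[29,18],[33,13],[38,7],[40,11],[41,7],[49,0]]
[[12,8],[14,12],[29,18],[33,13],[38,7],[40,11],[41,7],[49,0]]
[[12,8],[14,12],[29,18],[33,13],[38,7],[40,11],[41,7],[49,0]]
[[12,8],[14,12],[29,18],[33,13],[38,7],[40,11],[41,7],[49,0]]
[[12,8],[14,12],[29,18],[33,13],[37,17],[46,7],[49,0]]
[[12,8],[14,12],[29,18],[33,13],[37,17],[46,7],[49,0]]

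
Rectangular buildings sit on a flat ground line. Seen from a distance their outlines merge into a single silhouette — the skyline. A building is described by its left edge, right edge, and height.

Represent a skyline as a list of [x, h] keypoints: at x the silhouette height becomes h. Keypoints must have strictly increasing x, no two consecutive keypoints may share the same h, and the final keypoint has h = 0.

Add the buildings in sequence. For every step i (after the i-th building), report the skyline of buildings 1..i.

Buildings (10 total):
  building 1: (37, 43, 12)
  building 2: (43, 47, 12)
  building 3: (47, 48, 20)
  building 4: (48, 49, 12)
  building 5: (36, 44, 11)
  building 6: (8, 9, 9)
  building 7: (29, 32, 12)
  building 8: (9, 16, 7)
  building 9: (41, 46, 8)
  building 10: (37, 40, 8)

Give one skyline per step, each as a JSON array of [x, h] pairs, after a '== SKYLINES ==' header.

== SKYLINES ==
[[37,12],[43,0]]
[[37,12],[47,0]]
[[37,12],[47,20],[48,0]]
[[37,12],[47,20],[48,12],[49,0]]
[[36,11],[37,12],[47,20],[48,12],[49,0]]
[[8,9],[9,0],[36,11],[37,12],[47,20],[48,12],[49,0]]
[[8,9],[9,0],[29,12],[32,0],[36,11],[37,12],[47,20],[48,12],[49,0]]
[[8,9],[9,7],[16,0],[29,12],[32,0],[36,11],[37,12],[47,20],[48,12],[49,0]]
[[8,9],[9,7],[16,0],[29,12],[32,0],[36,11],[37,12],[47,20],[48,12],[49,0]]
[[8,9],[9,7],[16,0],[29,12],[32,0],[36,11],[37,12],[47,20],[48,12],[49,0]]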